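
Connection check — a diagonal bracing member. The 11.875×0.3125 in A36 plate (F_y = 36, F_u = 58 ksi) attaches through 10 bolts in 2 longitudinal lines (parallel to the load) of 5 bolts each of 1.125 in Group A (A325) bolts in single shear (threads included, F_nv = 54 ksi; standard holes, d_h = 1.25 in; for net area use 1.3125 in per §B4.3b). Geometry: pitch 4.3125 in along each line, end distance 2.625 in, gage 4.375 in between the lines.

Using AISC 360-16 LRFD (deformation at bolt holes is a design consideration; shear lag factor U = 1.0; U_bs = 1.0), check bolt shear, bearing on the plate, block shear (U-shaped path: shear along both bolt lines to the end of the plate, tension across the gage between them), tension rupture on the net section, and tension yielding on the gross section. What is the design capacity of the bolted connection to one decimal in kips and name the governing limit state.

120.2 kips (gross-section yield governs)

Bolt shear: A_b = π(1.125)²/4 = 0.99402 in². φR_n = 0.75 × 54 × 0.99402 × 10 × 1 = 402.6 kips.
Bearing (0.3125 in plate, F_u = 58 ksi): end bolts L_c = 2.625 − 1.25/2 = 2, R_n = min(1.2×2×0.3125×58, 2.4×1.125×0.3125×58) = 43.5 kips/bolt; interior L_c = 4.3125 − 1.25 = 3.0625, R_n = 48.938 kips/bolt. φR_n = 0.75 × (2×43.5 + 8×48.938) = 358.9 kips.
Block shear: shear path 2×[2.625+4×4.3125] = 2×19.875 in, A_gv = 12.422, A_nv = 2×(19.875 − 4.5×1.3125)×0.3125 = 8.7305 in²; tension across gage: (4.375 − 1×1.3125)×0.3125 = 0.95703 in². R_n = min(0.6×58×8.7305, 0.6×36×12.422) + 1.0×58×0.95703 = min(303.82, 268.32) + 55.508 = 323.83 kips. φR_n = 0.75 × 323.83 = 242.9 kips.
Tension rupture (net): A_n = (11.875 − 2×1.3125)×0.3125 = 2.8906 in² (U = 1.0, A_e = A_n). φR_n = 0.75 × 58 × 2.8906 = 125.7 kips.
Tension yield (gross): A_g = 11.875×0.3125 = 3.7109 in². φR_n = 0.90 × 36 × 3.7109 = 120.2 kips.
Governing: min(402.6, 358.9, 242.9, 125.7, 120.2) = 120.2 kips → gross-section yield.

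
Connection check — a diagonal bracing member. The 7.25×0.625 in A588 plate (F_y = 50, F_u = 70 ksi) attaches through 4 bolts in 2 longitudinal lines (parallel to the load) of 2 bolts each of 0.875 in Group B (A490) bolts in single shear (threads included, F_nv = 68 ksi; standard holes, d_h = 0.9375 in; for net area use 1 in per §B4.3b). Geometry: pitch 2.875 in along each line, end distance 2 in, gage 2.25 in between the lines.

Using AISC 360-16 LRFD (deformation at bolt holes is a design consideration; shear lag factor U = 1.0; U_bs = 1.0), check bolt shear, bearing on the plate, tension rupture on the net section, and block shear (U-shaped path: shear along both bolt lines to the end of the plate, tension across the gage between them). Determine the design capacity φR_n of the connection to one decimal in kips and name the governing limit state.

Bolt shear: A_b = π(0.875)²/4 = 0.60132 in². φR_n = 0.75 × 68 × 0.60132 × 4 × 1 = 122.7 kips.
Bearing (0.625 in plate, F_u = 70 ksi): end bolts L_c = 2 − 0.9375/2 = 1.53125, R_n = min(1.2×1.53125×0.625×70, 2.4×0.875×0.625×70) = 80.391 kips/bolt; interior L_c = 2.875 − 0.9375 = 1.9375, R_n = 91.875 kips/bolt. φR_n = 0.75 × (2×80.391 + 2×91.875) = 258.4 kips.
Tension rupture (net): A_n = (7.25 − 2×1)×0.625 = 3.2813 in² (U = 1.0, A_e = A_n). φR_n = 0.75 × 70 × 3.2813 = 172.3 kips.
Block shear: shear path 2×[2+1×2.875] = 2×4.875 in, A_gv = 6.0938, A_nv = 2×(4.875 − 1.5×1)×0.625 = 4.2188 in²; tension across gage: (2.25 − 1×1)×0.625 = 0.78125 in². R_n = min(0.6×70×4.2188, 0.6×50×6.0938) + 1.0×70×0.78125 = min(177.19, 182.81) + 54.688 = 231.88 kips. φR_n = 0.75 × 231.88 = 173.9 kips.
Governing: min(122.7, 258.4, 172.3, 173.9) = 122.7 kips → bolt shear.

122.7 kips (bolt shear governs)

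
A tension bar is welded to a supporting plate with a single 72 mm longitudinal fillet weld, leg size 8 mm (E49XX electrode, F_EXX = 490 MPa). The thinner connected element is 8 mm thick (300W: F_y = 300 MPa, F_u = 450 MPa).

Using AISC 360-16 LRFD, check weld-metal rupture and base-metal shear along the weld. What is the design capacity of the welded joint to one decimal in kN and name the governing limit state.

89.8 kN (weld metal governs)

Weld metal: throat = 0.707×8 = 5.656 mm, L = 72 mm. φR_n = 0.75 × 0.6 × 490 × 5.656 × 72 = 89.8 kN.
Base metal shear (8 mm plate): yield φR_n = 1.0×0.6×300×8×72 = 103.7 kN; rupture φR_n = 0.75×0.6×450×8×72 = 116.6 kN; take 103.7 kN (yield).
Governing: min(89.8, 103.7) = 89.8 kN → weld metal.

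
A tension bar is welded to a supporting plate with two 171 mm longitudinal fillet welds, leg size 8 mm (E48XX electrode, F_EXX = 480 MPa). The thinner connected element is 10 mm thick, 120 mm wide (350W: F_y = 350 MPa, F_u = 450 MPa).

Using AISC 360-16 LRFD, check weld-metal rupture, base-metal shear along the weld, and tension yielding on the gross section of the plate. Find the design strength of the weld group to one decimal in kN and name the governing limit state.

378.0 kN (gross-section yield governs)

Weld metal: throat = 0.707×8 = 5.656 mm, L = 2×171 = 342 mm. φR_n = 0.75 × 0.6 × 480 × 5.656 × 342 = 417.8 kN.
Base metal shear (10 mm plate): yield φR_n = 1.0×0.6×350×10×342 = 718.2 kN; rupture φR_n = 0.75×0.6×450×10×342 = 692.6 kN; take 692.6 kN (rupture).
Tension yield (gross): A_g = 120×10 = 1200 mm². φR_n = 0.90 × 350 × 1200 = 378.0 kN.
Governing: min(417.8, 692.6, 378.0) = 378.0 kN → gross-section yield.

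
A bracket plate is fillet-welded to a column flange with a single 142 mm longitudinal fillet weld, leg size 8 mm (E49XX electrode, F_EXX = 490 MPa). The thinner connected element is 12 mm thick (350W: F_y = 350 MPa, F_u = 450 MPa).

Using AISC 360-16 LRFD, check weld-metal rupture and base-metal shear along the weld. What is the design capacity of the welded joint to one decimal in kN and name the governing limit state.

Weld metal: throat = 0.707×8 = 5.656 mm, L = 142 mm. φR_n = 0.75 × 0.6 × 490 × 5.656 × 142 = 177.1 kN.
Base metal shear (12 mm plate): yield φR_n = 1.0×0.6×350×12×142 = 357.8 kN; rupture φR_n = 0.75×0.6×450×12×142 = 345.1 kN; take 345.1 kN (rupture).
Governing: min(177.1, 345.1) = 177.1 kN → weld metal.

177.1 kN (weld metal governs)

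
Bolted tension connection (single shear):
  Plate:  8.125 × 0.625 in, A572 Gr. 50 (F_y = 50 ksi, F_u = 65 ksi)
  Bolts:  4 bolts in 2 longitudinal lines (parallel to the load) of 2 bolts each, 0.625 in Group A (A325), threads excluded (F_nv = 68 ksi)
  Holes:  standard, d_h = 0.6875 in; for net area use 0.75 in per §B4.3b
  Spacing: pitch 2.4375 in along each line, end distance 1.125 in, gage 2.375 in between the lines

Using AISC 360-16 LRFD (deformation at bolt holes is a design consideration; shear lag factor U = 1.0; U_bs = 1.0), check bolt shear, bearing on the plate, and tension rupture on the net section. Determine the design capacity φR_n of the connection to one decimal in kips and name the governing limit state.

62.6 kips (bolt shear governs)

Bolt shear: A_b = π(0.625)²/4 = 0.3068 in². φR_n = 0.75 × 68 × 0.3068 × 4 × 1 = 62.6 kips.
Bearing (0.625 in plate, F_u = 65 ksi): end bolts L_c = 1.125 − 0.6875/2 = 0.78125, R_n = min(1.2×0.78125×0.625×65, 2.4×0.625×0.625×65) = 38.086 kips/bolt; interior L_c = 2.4375 − 0.6875 = 1.75, R_n = 60.938 kips/bolt. φR_n = 0.75 × (2×38.086 + 2×60.938) = 148.5 kips.
Tension rupture (net): A_n = (8.125 − 2×0.75)×0.625 = 4.1406 in² (U = 1.0, A_e = A_n). φR_n = 0.75 × 65 × 4.1406 = 201.9 kips.
Governing: min(62.6, 148.5, 201.9) = 62.6 kips → bolt shear.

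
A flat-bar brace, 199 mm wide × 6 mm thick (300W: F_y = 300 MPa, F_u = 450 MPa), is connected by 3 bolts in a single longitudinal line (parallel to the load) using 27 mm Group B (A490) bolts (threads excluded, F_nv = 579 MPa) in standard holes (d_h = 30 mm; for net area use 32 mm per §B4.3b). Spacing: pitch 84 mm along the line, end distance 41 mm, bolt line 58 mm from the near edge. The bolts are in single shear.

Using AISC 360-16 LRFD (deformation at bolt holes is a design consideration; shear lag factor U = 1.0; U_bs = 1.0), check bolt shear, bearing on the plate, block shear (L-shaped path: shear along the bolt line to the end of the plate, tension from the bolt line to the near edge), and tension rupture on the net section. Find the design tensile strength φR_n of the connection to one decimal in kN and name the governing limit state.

Bolt shear: A_b = π(27)²/4 = 572.56 mm². φR_n = 0.75 × 579 × 572.56 × 3 × 1 = 745.9 kN.
Bearing (6 mm plate, F_u = 450 MPa): end bolts L_c = 41 − 30/2 = 26, R_n = min(1.2×26×6×450, 2.4×27×6×450) = 84.24 kN/bolt; interior L_c = 84 − 30 = 54, R_n = 174.96 kN/bolt. φR_n = 0.75 × (1×84.24 + 2×174.96) = 325.6 kN.
Block shear: shear path 1×[41+2×84] = 1×209 mm, A_gv = 1254, A_nv = 1×(209 − 2.5×32)×6 = 774 mm²; tension to near edge: (58 − 0.5×32)×6 = 252 mm². R_n = min(0.6×450×774, 0.6×300×1254) + 1.0×450×252 = min(208.98, 225.72) + 113.4 = 322.38 kN. φR_n = 0.75 × 322.38 = 241.8 kN.
Tension rupture (net): A_n = (199 − 1×32)×6 = 1002 mm² (U = 1.0, A_e = A_n). φR_n = 0.75 × 450 × 1002 = 338.2 kN.
Governing: min(745.9, 325.6, 241.8, 338.2) = 241.8 kN → block shear.

241.8 kN (block shear governs)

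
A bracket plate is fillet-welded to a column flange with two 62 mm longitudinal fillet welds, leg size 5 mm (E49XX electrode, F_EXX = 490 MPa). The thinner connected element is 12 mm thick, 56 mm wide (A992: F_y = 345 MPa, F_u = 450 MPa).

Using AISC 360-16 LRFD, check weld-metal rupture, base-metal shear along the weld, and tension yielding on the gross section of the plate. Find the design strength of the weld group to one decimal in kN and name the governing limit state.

96.7 kN (weld metal governs)

Weld metal: throat = 0.707×5 = 3.535 mm, L = 2×62 = 124 mm. φR_n = 0.75 × 0.6 × 490 × 3.535 × 124 = 96.7 kN.
Base metal shear (12 mm plate): yield φR_n = 1.0×0.6×345×12×124 = 308.0 kN; rupture φR_n = 0.75×0.6×450×12×124 = 301.3 kN; take 301.3 kN (rupture).
Tension yield (gross): A_g = 56×12 = 672 mm². φR_n = 0.90 × 345 × 672 = 208.7 kN.
Governing: min(96.7, 301.3, 208.7) = 96.7 kN → weld metal.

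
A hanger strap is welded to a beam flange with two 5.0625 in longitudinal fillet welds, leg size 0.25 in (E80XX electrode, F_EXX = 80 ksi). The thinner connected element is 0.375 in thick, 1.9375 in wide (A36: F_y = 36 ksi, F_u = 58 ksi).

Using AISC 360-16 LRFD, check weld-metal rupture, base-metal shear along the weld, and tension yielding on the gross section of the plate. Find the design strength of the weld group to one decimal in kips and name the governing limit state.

23.5 kips (gross-section yield governs)

Weld metal: throat = 0.707×0.25 = 0.17675 in, L = 2×5.0625 = 10.125 in. φR_n = 0.75 × 0.6 × 80 × 0.17675 × 10.125 = 64.4 kips.
Base metal shear (0.375 in plate): yield φR_n = 1.0×0.6×36×0.375×10.125 = 82.0 kips; rupture φR_n = 0.75×0.6×58×0.375×10.125 = 99.1 kips; take 82.0 kips (yield).
Tension yield (gross): A_g = 1.9375×0.375 = 0.72656 in². φR_n = 0.90 × 36 × 0.72656 = 23.5 kips.
Governing: min(64.4, 82.0, 23.5) = 23.5 kips → gross-section yield.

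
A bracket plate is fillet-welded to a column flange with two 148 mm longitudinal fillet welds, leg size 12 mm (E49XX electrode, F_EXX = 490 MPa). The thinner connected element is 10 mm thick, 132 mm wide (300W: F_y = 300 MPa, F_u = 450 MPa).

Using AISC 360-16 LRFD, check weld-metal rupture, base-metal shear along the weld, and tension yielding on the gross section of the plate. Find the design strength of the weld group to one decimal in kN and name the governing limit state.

Weld metal: throat = 0.707×12 = 8.484 mm, L = 2×148 = 296 mm. φR_n = 0.75 × 0.6 × 490 × 8.484 × 296 = 553.7 kN.
Base metal shear (10 mm plate): yield φR_n = 1.0×0.6×300×10×296 = 532.8 kN; rupture φR_n = 0.75×0.6×450×10×296 = 599.4 kN; take 532.8 kN (yield).
Tension yield (gross): A_g = 132×10 = 1320 mm². φR_n = 0.90 × 300 × 1320 = 356.4 kN.
Governing: min(553.7, 532.8, 356.4) = 356.4 kN → gross-section yield.

356.4 kN (gross-section yield governs)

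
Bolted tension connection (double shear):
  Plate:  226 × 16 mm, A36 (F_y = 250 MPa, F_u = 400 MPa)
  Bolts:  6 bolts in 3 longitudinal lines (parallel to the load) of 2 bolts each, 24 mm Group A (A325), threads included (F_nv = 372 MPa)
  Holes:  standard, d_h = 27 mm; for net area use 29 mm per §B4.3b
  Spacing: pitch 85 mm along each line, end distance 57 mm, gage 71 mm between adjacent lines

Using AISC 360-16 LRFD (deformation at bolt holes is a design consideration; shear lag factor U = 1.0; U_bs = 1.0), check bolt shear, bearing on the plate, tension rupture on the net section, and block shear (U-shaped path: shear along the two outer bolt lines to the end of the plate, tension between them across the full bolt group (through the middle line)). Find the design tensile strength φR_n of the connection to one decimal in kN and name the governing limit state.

Bolt shear: A_b = π(24)²/4 = 452.39 mm². φR_n = 0.75 × 372 × 452.39 × 6 × 2 = 1514.6 kN.
Bearing (16 mm plate, F_u = 400 MPa): end bolts L_c = 57 − 27/2 = 43.5, R_n = min(1.2×43.5×16×400, 2.4×24×16×400) = 334.08 kN/bolt; interior L_c = 85 − 27 = 58, R_n = 368.64 kN/bolt. φR_n = 0.75 × (3×334.08 + 3×368.64) = 1581.1 kN.
Tension rupture (net): A_n = (226 − 3×29)×16 = 2224 mm² (U = 1.0, A_e = A_n). φR_n = 0.75 × 400 × 2224 = 667.2 kN.
Block shear: shear path 2×[57+1×85] = 2×142 mm, A_gv = 4544, A_nv = 2×(142 − 1.5×29)×16 = 3152 mm²; tension across gage: (142 − 2×29)×16 = 1344 mm². R_n = min(0.6×400×3152, 0.6×250×4544) + 1.0×400×1344 = min(756.48, 681.6) + 537.6 = 1219.2 kN. φR_n = 0.75 × 1219.2 = 914.4 kN.
Governing: min(1514.6, 1581.1, 667.2, 914.4) = 667.2 kN → net-section rupture.

667.2 kN (net-section rupture governs)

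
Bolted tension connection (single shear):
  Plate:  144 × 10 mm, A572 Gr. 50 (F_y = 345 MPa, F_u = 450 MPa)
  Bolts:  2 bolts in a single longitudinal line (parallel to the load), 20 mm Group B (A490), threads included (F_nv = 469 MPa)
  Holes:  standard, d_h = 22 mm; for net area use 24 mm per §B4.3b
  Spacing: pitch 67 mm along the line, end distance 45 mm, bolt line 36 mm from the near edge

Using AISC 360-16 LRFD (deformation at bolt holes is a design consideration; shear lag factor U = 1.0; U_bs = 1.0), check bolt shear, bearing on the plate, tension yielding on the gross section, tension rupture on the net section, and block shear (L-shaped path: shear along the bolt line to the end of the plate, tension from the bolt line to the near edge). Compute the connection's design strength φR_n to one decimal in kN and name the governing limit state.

221.0 kN (bolt shear governs)

Bolt shear: A_b = π(20)²/4 = 314.16 mm². φR_n = 0.75 × 469 × 314.16 × 2 × 1 = 221.0 kN.
Bearing (10 mm plate, F_u = 450 MPa): end bolts L_c = 45 − 22/2 = 34, R_n = min(1.2×34×10×450, 2.4×20×10×450) = 183.6 kN/bolt; interior L_c = 67 − 22 = 45, R_n = 216 kN/bolt. φR_n = 0.75 × (1×183.6 + 1×216) = 299.7 kN.
Tension yield (gross): A_g = 144×10 = 1440 mm². φR_n = 0.90 × 345 × 1440 = 447.1 kN.
Tension rupture (net): A_n = (144 − 1×24)×10 = 1200 mm² (U = 1.0, A_e = A_n). φR_n = 0.75 × 450 × 1200 = 405.0 kN.
Block shear: shear path 1×[45+1×67] = 1×112 mm, A_gv = 1120, A_nv = 1×(112 − 1.5×24)×10 = 760 mm²; tension to near edge: (36 − 0.5×24)×10 = 240 mm². R_n = min(0.6×450×760, 0.6×345×1120) + 1.0×450×240 = min(205.2, 231.84) + 108 = 313.2 kN. φR_n = 0.75 × 313.2 = 234.9 kN.
Governing: min(221.0, 299.7, 447.1, 405.0, 234.9) = 221.0 kN → bolt shear.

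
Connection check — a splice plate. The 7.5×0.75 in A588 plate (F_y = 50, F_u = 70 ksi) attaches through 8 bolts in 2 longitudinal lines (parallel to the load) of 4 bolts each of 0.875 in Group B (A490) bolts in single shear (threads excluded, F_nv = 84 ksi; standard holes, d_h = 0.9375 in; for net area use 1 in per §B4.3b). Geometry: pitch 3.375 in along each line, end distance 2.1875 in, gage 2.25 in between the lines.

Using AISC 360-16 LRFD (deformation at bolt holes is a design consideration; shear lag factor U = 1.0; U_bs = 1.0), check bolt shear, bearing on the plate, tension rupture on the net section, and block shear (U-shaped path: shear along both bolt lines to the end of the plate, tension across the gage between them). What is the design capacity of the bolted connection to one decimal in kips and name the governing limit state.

Bolt shear: A_b = π(0.875)²/4 = 0.60132 in². φR_n = 0.75 × 84 × 0.60132 × 8 × 1 = 303.1 kips.
Bearing (0.75 in plate, F_u = 70 ksi): end bolts L_c = 2.1875 − 0.9375/2 = 1.71875, R_n = min(1.2×1.71875×0.75×70, 2.4×0.875×0.75×70) = 108.28 kips/bolt; interior L_c = 3.375 − 0.9375 = 2.4375, R_n = 110.25 kips/bolt. φR_n = 0.75 × (2×108.28 + 6×110.25) = 658.5 kips.
Tension rupture (net): A_n = (7.5 − 2×1)×0.75 = 4.125 in² (U = 1.0, A_e = A_n). φR_n = 0.75 × 70 × 4.125 = 216.6 kips.
Block shear: shear path 2×[2.1875+3×3.375] = 2×12.3125 in, A_gv = 18.469, A_nv = 2×(12.3125 − 3.5×1)×0.75 = 13.219 in²; tension across gage: (2.25 − 1×1)×0.75 = 0.9375 in². R_n = min(0.6×70×13.219, 0.6×50×18.469) + 1.0×70×0.9375 = min(555.2, 554.07) + 65.625 = 619.7 kips. φR_n = 0.75 × 619.7 = 464.8 kips.
Governing: min(303.1, 658.5, 216.6, 464.8) = 216.6 kips → net-section rupture.

216.6 kips (net-section rupture governs)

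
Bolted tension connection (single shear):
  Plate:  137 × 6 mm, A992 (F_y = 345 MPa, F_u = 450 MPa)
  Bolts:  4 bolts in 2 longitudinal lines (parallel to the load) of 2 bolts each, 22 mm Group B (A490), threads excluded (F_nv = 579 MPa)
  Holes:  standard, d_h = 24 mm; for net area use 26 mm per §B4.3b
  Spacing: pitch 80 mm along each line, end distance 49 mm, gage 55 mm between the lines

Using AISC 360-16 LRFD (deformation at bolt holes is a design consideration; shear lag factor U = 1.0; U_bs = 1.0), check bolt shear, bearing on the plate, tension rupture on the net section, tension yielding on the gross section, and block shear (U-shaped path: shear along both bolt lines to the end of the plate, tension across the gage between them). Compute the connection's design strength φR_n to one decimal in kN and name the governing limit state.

172.1 kN (net-section rupture governs)

Bolt shear: A_b = π(22)²/4 = 380.13 mm². φR_n = 0.75 × 579 × 380.13 × 4 × 1 = 660.3 kN.
Bearing (6 mm plate, F_u = 450 MPa): end bolts L_c = 49 − 24/2 = 37, R_n = min(1.2×37×6×450, 2.4×22×6×450) = 119.88 kN/bolt; interior L_c = 80 − 24 = 56, R_n = 142.56 kN/bolt. φR_n = 0.75 × (2×119.88 + 2×142.56) = 393.7 kN.
Tension rupture (net): A_n = (137 − 2×26)×6 = 510 mm² (U = 1.0, A_e = A_n). φR_n = 0.75 × 450 × 510 = 172.1 kN.
Tension yield (gross): A_g = 137×6 = 822 mm². φR_n = 0.90 × 345 × 822 = 255.2 kN.
Block shear: shear path 2×[49+1×80] = 2×129 mm, A_gv = 1548, A_nv = 2×(129 − 1.5×26)×6 = 1080 mm²; tension across gage: (55 − 1×26)×6 = 174 mm². R_n = min(0.6×450×1080, 0.6×345×1548) + 1.0×450×174 = min(291.6, 320.44) + 78.3 = 369.9 kN. φR_n = 0.75 × 369.9 = 277.4 kN.
Governing: min(660.3, 393.7, 172.1, 255.2, 277.4) = 172.1 kN → net-section rupture.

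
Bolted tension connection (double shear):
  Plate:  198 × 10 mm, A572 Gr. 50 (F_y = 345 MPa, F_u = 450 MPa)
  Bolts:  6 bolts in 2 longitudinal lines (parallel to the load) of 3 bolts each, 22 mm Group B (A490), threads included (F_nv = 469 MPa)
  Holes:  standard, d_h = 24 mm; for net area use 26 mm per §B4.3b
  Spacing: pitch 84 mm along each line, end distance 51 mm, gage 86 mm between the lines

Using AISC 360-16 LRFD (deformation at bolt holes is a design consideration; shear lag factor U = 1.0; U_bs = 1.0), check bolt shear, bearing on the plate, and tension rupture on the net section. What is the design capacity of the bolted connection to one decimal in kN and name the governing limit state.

492.8 kN (net-section rupture governs)

Bolt shear: A_b = π(22)²/4 = 380.13 mm². φR_n = 0.75 × 469 × 380.13 × 6 × 2 = 1604.5 kN.
Bearing (10 mm plate, F_u = 450 MPa): end bolts L_c = 51 − 24/2 = 39, R_n = min(1.2×39×10×450, 2.4×22×10×450) = 210.6 kN/bolt; interior L_c = 84 − 24 = 60, R_n = 237.6 kN/bolt. φR_n = 0.75 × (2×210.6 + 4×237.6) = 1028.7 kN.
Tension rupture (net): A_n = (198 − 2×26)×10 = 1460 mm² (U = 1.0, A_e = A_n). φR_n = 0.75 × 450 × 1460 = 492.8 kN.
Governing: min(1604.5, 1028.7, 492.8) = 492.8 kN → net-section rupture.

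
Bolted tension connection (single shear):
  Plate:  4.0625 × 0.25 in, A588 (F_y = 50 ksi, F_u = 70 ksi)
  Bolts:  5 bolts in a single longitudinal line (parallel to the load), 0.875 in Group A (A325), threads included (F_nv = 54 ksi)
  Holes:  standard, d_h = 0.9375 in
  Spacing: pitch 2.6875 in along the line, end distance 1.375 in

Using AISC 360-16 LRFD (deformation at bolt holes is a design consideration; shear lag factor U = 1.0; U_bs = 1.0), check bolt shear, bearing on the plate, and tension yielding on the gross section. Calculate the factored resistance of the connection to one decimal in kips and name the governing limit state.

45.7 kips (gross-section yield governs)

Bolt shear: A_b = π(0.875)²/4 = 0.60132 in². φR_n = 0.75 × 54 × 0.60132 × 5 × 1 = 121.8 kips.
Bearing (0.25 in plate, F_u = 70 ksi): end bolts L_c = 1.375 − 0.9375/2 = 0.90625, R_n = min(1.2×0.90625×0.25×70, 2.4×0.875×0.25×70) = 19.031 kips/bolt; interior L_c = 2.6875 − 0.9375 = 1.75, R_n = 36.75 kips/bolt. φR_n = 0.75 × (1×19.031 + 4×36.75) = 124.5 kips.
Tension yield (gross): A_g = 4.0625×0.25 = 1.0156 in². φR_n = 0.90 × 50 × 1.0156 = 45.7 kips.
Governing: min(121.8, 124.5, 45.7) = 45.7 kips → gross-section yield.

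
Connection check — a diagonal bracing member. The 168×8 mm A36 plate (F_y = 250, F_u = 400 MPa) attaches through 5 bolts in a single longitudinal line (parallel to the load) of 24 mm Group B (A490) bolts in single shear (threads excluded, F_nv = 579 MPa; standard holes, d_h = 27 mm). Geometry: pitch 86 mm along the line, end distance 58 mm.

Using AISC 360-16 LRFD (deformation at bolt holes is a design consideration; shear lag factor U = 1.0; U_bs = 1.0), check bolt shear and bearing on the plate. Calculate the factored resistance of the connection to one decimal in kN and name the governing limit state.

681.1 kN (bearing governs)

Bolt shear: A_b = π(24)²/4 = 452.39 mm². φR_n = 0.75 × 579 × 452.39 × 5 × 1 = 982.3 kN.
Bearing (8 mm plate, F_u = 400 MPa): end bolts L_c = 58 − 27/2 = 44.5, R_n = min(1.2×44.5×8×400, 2.4×24×8×400) = 170.88 kN/bolt; interior L_c = 86 − 27 = 59, R_n = 184.32 kN/bolt. φR_n = 0.75 × (1×170.88 + 4×184.32) = 681.1 kN.
Governing: min(982.3, 681.1) = 681.1 kN → bearing.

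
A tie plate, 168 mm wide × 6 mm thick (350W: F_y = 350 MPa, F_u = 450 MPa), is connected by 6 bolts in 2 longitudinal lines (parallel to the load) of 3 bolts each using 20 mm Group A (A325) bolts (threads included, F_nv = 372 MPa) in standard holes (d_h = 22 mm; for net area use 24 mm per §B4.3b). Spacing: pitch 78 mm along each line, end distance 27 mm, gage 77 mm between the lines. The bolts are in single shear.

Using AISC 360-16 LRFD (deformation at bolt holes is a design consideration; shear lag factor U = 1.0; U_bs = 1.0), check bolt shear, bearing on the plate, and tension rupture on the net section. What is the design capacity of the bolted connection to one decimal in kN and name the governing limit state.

Bolt shear: A_b = π(20)²/4 = 314.16 mm². φR_n = 0.75 × 372 × 314.16 × 6 × 1 = 525.9 kN.
Bearing (6 mm plate, F_u = 450 MPa): end bolts L_c = 27 − 22/2 = 16, R_n = min(1.2×16×6×450, 2.4×20×6×450) = 51.84 kN/bolt; interior L_c = 78 − 22 = 56, R_n = 129.6 kN/bolt. φR_n = 0.75 × (2×51.84 + 4×129.6) = 466.6 kN.
Tension rupture (net): A_n = (168 − 2×24)×6 = 720 mm² (U = 1.0, A_e = A_n). φR_n = 0.75 × 450 × 720 = 243.0 kN.
Governing: min(525.9, 466.6, 243.0) = 243.0 kN → net-section rupture.

243.0 kN (net-section rupture governs)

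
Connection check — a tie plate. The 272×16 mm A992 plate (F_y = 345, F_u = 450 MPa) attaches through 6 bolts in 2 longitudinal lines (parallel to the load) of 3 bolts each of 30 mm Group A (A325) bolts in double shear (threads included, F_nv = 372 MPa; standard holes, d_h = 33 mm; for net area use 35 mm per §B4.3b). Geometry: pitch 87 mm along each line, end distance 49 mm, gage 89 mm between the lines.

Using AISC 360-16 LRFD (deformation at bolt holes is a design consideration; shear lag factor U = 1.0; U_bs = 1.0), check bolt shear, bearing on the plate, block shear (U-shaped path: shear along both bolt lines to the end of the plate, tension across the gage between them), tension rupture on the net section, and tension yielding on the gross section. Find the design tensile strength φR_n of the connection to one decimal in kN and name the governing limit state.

1090.8 kN (net-section rupture governs)

Bolt shear: A_b = π(30)²/4 = 706.86 mm². φR_n = 0.75 × 372 × 706.86 × 6 × 2 = 2366.6 kN.
Bearing (16 mm plate, F_u = 450 MPa): end bolts L_c = 49 − 33/2 = 32.5, R_n = min(1.2×32.5×16×450, 2.4×30×16×450) = 280.8 kN/bolt; interior L_c = 87 − 33 = 54, R_n = 466.56 kN/bolt. φR_n = 0.75 × (2×280.8 + 4×466.56) = 1820.9 kN.
Block shear: shear path 2×[49+2×87] = 2×223 mm, A_gv = 7136, A_nv = 2×(223 − 2.5×35)×16 = 4336 mm²; tension across gage: (89 − 1×35)×16 = 864 mm². R_n = min(0.6×450×4336, 0.6×345×7136) + 1.0×450×864 = min(1170.7, 1477.2) + 388.8 = 1559.5 kN. φR_n = 0.75 × 1559.5 = 1169.6 kN.
Tension rupture (net): A_n = (272 − 2×35)×16 = 3232 mm² (U = 1.0, A_e = A_n). φR_n = 0.75 × 450 × 3232 = 1090.8 kN.
Tension yield (gross): A_g = 272×16 = 4352 mm². φR_n = 0.90 × 345 × 4352 = 1351.3 kN.
Governing: min(2366.6, 1820.9, 1169.6, 1090.8, 1351.3) = 1090.8 kN → net-section rupture.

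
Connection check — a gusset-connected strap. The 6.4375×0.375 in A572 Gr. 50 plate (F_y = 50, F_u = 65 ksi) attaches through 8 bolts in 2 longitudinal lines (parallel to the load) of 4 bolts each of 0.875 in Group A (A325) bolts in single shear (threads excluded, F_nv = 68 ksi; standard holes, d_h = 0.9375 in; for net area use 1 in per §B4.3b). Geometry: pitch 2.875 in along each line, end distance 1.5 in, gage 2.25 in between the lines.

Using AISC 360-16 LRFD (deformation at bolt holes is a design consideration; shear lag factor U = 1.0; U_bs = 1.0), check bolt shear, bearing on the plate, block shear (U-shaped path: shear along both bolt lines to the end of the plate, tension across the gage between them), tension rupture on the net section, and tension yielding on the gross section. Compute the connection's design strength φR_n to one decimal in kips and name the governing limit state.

81.1 kips (net-section rupture governs)

Bolt shear: A_b = π(0.875)²/4 = 0.60132 in². φR_n = 0.75 × 68 × 0.60132 × 8 × 1 = 245.3 kips.
Bearing (0.375 in plate, F_u = 65 ksi): end bolts L_c = 1.5 − 0.9375/2 = 1.03125, R_n = min(1.2×1.03125×0.375×65, 2.4×0.875×0.375×65) = 30.164 kips/bolt; interior L_c = 2.875 − 0.9375 = 1.9375, R_n = 51.188 kips/bolt. φR_n = 0.75 × (2×30.164 + 6×51.188) = 275.6 kips.
Block shear: shear path 2×[1.5+3×2.875] = 2×10.125 in, A_gv = 7.5938, A_nv = 2×(10.125 − 3.5×1)×0.375 = 4.9688 in²; tension across gage: (2.25 − 1×1)×0.375 = 0.46875 in². R_n = min(0.6×65×4.9688, 0.6×50×7.5938) + 1.0×65×0.46875 = min(193.78, 227.81) + 30.469 = 224.25 kips. φR_n = 0.75 × 224.25 = 168.2 kips.
Tension rupture (net): A_n = (6.4375 − 2×1)×0.375 = 1.6641 in² (U = 1.0, A_e = A_n). φR_n = 0.75 × 65 × 1.6641 = 81.1 kips.
Tension yield (gross): A_g = 6.4375×0.375 = 2.4141 in². φR_n = 0.90 × 50 × 2.4141 = 108.6 kips.
Governing: min(245.3, 275.6, 168.2, 81.1, 108.6) = 81.1 kips → net-section rupture.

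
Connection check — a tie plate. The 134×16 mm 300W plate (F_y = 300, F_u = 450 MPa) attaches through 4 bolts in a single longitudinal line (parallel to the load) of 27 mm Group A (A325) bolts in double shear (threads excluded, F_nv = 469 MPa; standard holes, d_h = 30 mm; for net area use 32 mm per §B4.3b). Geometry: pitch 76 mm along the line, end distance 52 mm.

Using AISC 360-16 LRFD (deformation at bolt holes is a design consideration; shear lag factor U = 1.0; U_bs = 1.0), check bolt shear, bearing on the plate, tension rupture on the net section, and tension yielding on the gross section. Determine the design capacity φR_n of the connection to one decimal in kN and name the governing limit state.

550.8 kN (net-section rupture governs)

Bolt shear: A_b = π(27)²/4 = 572.56 mm². φR_n = 0.75 × 469 × 572.56 × 4 × 2 = 1611.2 kN.
Bearing (16 mm plate, F_u = 450 MPa): end bolts L_c = 52 − 30/2 = 37, R_n = min(1.2×37×16×450, 2.4×27×16×450) = 319.68 kN/bolt; interior L_c = 76 − 30 = 46, R_n = 397.44 kN/bolt. φR_n = 0.75 × (1×319.68 + 3×397.44) = 1134.0 kN.
Tension rupture (net): A_n = (134 − 1×32)×16 = 1632 mm² (U = 1.0, A_e = A_n). φR_n = 0.75 × 450 × 1632 = 550.8 kN.
Tension yield (gross): A_g = 134×16 = 2144 mm². φR_n = 0.90 × 300 × 2144 = 578.9 kN.
Governing: min(1611.2, 1134.0, 550.8, 578.9) = 550.8 kN → net-section rupture.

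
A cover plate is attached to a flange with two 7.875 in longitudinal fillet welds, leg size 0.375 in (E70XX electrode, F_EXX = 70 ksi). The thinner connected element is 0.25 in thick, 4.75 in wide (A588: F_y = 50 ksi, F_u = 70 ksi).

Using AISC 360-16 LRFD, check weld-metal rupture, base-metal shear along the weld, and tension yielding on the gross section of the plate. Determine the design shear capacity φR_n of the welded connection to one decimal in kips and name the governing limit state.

Weld metal: throat = 0.707×0.375 = 0.26513 in, L = 2×7.875 = 15.75 in. φR_n = 0.75 × 0.6 × 70 × 0.26513 × 15.75 = 131.5 kips.
Base metal shear (0.25 in plate): yield φR_n = 1.0×0.6×50×0.25×15.75 = 118.1 kips; rupture φR_n = 0.75×0.6×70×0.25×15.75 = 124.0 kips; take 118.1 kips (yield).
Tension yield (gross): A_g = 4.75×0.25 = 1.1875 in². φR_n = 0.90 × 50 × 1.1875 = 53.4 kips.
Governing: min(131.5, 118.1, 53.4) = 53.4 kips → gross-section yield.

53.4 kips (gross-section yield governs)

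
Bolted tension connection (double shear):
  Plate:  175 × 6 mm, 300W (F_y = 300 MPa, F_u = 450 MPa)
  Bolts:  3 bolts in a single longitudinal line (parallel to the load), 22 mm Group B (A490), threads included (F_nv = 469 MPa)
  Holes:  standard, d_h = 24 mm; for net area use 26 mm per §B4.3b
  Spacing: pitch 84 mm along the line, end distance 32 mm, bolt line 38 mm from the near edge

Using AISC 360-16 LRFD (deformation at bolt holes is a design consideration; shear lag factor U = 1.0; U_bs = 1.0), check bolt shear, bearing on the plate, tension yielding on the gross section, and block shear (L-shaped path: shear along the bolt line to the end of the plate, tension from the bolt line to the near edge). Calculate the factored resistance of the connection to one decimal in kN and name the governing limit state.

212.6 kN (block shear governs)

Bolt shear: A_b = π(22)²/4 = 380.13 mm². φR_n = 0.75 × 469 × 380.13 × 3 × 2 = 802.3 kN.
Bearing (6 mm plate, F_u = 450 MPa): end bolts L_c = 32 − 24/2 = 20, R_n = min(1.2×20×6×450, 2.4×22×6×450) = 64.8 kN/bolt; interior L_c = 84 − 24 = 60, R_n = 142.56 kN/bolt. φR_n = 0.75 × (1×64.8 + 2×142.56) = 262.4 kN.
Tension yield (gross): A_g = 175×6 = 1050 mm². φR_n = 0.90 × 300 × 1050 = 283.5 kN.
Block shear: shear path 1×[32+2×84] = 1×200 mm, A_gv = 1200, A_nv = 1×(200 − 2.5×26)×6 = 810 mm²; tension to near edge: (38 − 0.5×26)×6 = 150 mm². R_n = min(0.6×450×810, 0.6×300×1200) + 1.0×450×150 = min(218.7, 216) + 67.5 = 283.5 kN. φR_n = 0.75 × 283.5 = 212.6 kN.
Governing: min(802.3, 262.4, 283.5, 212.6) = 212.6 kN → block shear.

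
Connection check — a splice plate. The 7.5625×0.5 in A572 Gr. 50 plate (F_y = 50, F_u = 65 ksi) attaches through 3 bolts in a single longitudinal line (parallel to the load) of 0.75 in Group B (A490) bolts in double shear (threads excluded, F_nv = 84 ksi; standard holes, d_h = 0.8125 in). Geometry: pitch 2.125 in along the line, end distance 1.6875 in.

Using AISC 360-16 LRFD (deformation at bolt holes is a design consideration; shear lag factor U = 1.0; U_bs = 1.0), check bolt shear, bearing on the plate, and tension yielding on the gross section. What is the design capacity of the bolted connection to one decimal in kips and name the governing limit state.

Bolt shear: A_b = π(0.75)²/4 = 0.44179 in². φR_n = 0.75 × 84 × 0.44179 × 3 × 2 = 167.0 kips.
Bearing (0.5 in plate, F_u = 65 ksi): end bolts L_c = 1.6875 − 0.8125/2 = 1.28125, R_n = min(1.2×1.28125×0.5×65, 2.4×0.75×0.5×65) = 49.969 kips/bolt; interior L_c = 2.125 − 0.8125 = 1.3125, R_n = 51.188 kips/bolt. φR_n = 0.75 × (1×49.969 + 2×51.188) = 114.3 kips.
Tension yield (gross): A_g = 7.5625×0.5 = 3.7813 in². φR_n = 0.90 × 50 × 3.7813 = 170.2 kips.
Governing: min(167.0, 114.3, 170.2) = 114.3 kips → bearing.

114.3 kips (bearing governs)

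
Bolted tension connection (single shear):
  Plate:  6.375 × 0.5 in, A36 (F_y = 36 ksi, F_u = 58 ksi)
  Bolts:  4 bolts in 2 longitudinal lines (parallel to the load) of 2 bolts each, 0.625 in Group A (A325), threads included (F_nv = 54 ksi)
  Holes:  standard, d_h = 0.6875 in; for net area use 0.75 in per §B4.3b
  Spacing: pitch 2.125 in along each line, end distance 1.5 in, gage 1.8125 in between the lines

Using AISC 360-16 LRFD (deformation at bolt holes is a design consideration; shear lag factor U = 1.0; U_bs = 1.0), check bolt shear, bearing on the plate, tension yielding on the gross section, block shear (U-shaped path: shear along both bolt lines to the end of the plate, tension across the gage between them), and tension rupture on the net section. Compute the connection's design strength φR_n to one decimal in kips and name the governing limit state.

49.7 kips (bolt shear governs)

Bolt shear: A_b = π(0.625)²/4 = 0.3068 in². φR_n = 0.75 × 54 × 0.3068 × 4 × 1 = 49.7 kips.
Bearing (0.5 in plate, F_u = 58 ksi): end bolts L_c = 1.5 − 0.6875/2 = 1.15625, R_n = min(1.2×1.15625×0.5×58, 2.4×0.625×0.5×58) = 40.238 kips/bolt; interior L_c = 2.125 − 0.6875 = 1.4375, R_n = 43.5 kips/bolt. φR_n = 0.75 × (2×40.238 + 2×43.5) = 125.6 kips.
Tension yield (gross): A_g = 6.375×0.5 = 3.1875 in². φR_n = 0.90 × 36 × 3.1875 = 103.3 kips.
Block shear: shear path 2×[1.5+1×2.125] = 2×3.625 in, A_gv = 3.625, A_nv = 2×(3.625 − 1.5×0.75)×0.5 = 2.5 in²; tension across gage: (1.8125 − 1×0.75)×0.5 = 0.53125 in². R_n = min(0.6×58×2.5, 0.6×36×3.625) + 1.0×58×0.53125 = min(87, 78.3) + 30.813 = 109.11 kips. φR_n = 0.75 × 109.11 = 81.8 kips.
Tension rupture (net): A_n = (6.375 − 2×0.75)×0.5 = 2.4375 in² (U = 1.0, A_e = A_n). φR_n = 0.75 × 58 × 2.4375 = 106.0 kips.
Governing: min(49.7, 125.6, 103.3, 81.8, 106.0) = 49.7 kips → bolt shear.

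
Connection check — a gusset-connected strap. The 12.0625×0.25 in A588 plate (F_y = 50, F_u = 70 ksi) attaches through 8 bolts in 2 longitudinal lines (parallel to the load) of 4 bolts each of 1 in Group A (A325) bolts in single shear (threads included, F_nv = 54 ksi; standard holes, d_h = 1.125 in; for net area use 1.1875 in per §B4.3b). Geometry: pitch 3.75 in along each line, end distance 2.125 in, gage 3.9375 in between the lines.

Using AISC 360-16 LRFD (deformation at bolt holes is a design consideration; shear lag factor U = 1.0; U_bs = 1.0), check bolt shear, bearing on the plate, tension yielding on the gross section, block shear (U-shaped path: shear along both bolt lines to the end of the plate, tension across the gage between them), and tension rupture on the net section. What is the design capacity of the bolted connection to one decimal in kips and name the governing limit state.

127.1 kips (net-section rupture governs)

Bolt shear: A_b = π(1)²/4 = 0.7854 in². φR_n = 0.75 × 54 × 0.7854 × 8 × 1 = 254.5 kips.
Bearing (0.25 in plate, F_u = 70 ksi): end bolts L_c = 2.125 − 1.125/2 = 1.5625, R_n = min(1.2×1.5625×0.25×70, 2.4×1×0.25×70) = 32.813 kips/bolt; interior L_c = 3.75 − 1.125 = 2.625, R_n = 42 kips/bolt. φR_n = 0.75 × (2×32.813 + 6×42) = 238.2 kips.
Tension yield (gross): A_g = 12.0625×0.25 = 3.0156 in². φR_n = 0.90 × 50 × 3.0156 = 135.7 kips.
Block shear: shear path 2×[2.125+3×3.75] = 2×13.375 in, A_gv = 6.6875, A_nv = 2×(13.375 − 3.5×1.1875)×0.25 = 4.6094 in²; tension across gage: (3.9375 − 1×1.1875)×0.25 = 0.6875 in². R_n = min(0.6×70×4.6094, 0.6×50×6.6875) + 1.0×70×0.6875 = min(193.59, 200.63) + 48.125 = 241.72 kips. φR_n = 0.75 × 241.72 = 181.3 kips.
Tension rupture (net): A_n = (12.0625 − 2×1.1875)×0.25 = 2.4219 in² (U = 1.0, A_e = A_n). φR_n = 0.75 × 70 × 2.4219 = 127.1 kips.
Governing: min(254.5, 238.2, 135.7, 181.3, 127.1) = 127.1 kips → net-section rupture.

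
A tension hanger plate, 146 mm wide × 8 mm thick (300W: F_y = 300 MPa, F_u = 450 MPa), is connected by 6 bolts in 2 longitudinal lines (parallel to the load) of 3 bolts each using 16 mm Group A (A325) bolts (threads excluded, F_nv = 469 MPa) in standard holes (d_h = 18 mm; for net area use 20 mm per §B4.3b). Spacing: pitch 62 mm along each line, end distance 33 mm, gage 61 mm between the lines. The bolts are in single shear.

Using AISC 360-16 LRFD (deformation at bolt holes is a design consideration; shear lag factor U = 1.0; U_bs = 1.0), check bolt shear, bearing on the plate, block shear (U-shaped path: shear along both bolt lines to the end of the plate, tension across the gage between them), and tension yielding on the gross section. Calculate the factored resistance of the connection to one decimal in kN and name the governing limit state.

Bolt shear: A_b = π(16)²/4 = 201.06 mm². φR_n = 0.75 × 469 × 201.06 × 6 × 1 = 424.3 kN.
Bearing (8 mm plate, F_u = 450 MPa): end bolts L_c = 33 − 18/2 = 24, R_n = min(1.2×24×8×450, 2.4×16×8×450) = 103.68 kN/bolt; interior L_c = 62 − 18 = 44, R_n = 138.24 kN/bolt. φR_n = 0.75 × (2×103.68 + 4×138.24) = 570.2 kN.
Block shear: shear path 2×[33+2×62] = 2×157 mm, A_gv = 2512, A_nv = 2×(157 − 2.5×20)×8 = 1712 mm²; tension across gage: (61 − 1×20)×8 = 328 mm². R_n = min(0.6×450×1712, 0.6×300×2512) + 1.0×450×328 = min(462.24, 452.16) + 147.6 = 599.76 kN. φR_n = 0.75 × 599.76 = 449.8 kN.
Tension yield (gross): A_g = 146×8 = 1168 mm². φR_n = 0.90 × 300 × 1168 = 315.4 kN.
Governing: min(424.3, 570.2, 449.8, 315.4) = 315.4 kN → gross-section yield.

315.4 kN (gross-section yield governs)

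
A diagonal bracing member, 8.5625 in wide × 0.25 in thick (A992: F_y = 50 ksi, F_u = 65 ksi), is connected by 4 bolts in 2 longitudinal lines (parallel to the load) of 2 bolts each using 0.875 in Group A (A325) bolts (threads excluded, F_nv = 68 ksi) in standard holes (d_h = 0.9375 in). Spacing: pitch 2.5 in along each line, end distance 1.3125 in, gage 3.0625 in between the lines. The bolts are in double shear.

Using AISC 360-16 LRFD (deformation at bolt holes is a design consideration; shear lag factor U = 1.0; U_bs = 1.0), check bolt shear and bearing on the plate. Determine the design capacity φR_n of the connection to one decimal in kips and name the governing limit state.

70.4 kips (bearing governs)

Bolt shear: A_b = π(0.875)²/4 = 0.60132 in². φR_n = 0.75 × 68 × 0.60132 × 4 × 2 = 245.3 kips.
Bearing (0.25 in plate, F_u = 65 ksi): end bolts L_c = 1.3125 − 0.9375/2 = 0.84375, R_n = min(1.2×0.84375×0.25×65, 2.4×0.875×0.25×65) = 16.453 kips/bolt; interior L_c = 2.5 − 0.9375 = 1.5625, R_n = 30.469 kips/bolt. φR_n = 0.75 × (2×16.453 + 2×30.469) = 70.4 kips.
Governing: min(245.3, 70.4) = 70.4 kips → bearing.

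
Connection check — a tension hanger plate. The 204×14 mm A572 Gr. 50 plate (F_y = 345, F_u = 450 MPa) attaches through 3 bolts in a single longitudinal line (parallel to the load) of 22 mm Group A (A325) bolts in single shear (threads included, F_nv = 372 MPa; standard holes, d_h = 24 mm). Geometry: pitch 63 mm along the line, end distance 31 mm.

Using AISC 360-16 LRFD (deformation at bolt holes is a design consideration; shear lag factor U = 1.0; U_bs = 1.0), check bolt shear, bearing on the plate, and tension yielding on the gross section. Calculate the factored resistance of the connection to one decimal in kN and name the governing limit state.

Bolt shear: A_b = π(22)²/4 = 380.13 mm². φR_n = 0.75 × 372 × 380.13 × 3 × 1 = 318.2 kN.
Bearing (14 mm plate, F_u = 450 MPa): end bolts L_c = 31 − 24/2 = 19, R_n = min(1.2×19×14×450, 2.4×22×14×450) = 143.64 kN/bolt; interior L_c = 63 − 24 = 39, R_n = 294.84 kN/bolt. φR_n = 0.75 × (1×143.64 + 2×294.84) = 550.0 kN.
Tension yield (gross): A_g = 204×14 = 2856 mm². φR_n = 0.90 × 345 × 2856 = 886.8 kN.
Governing: min(318.2, 550.0, 886.8) = 318.2 kN → bolt shear.

318.2 kN (bolt shear governs)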